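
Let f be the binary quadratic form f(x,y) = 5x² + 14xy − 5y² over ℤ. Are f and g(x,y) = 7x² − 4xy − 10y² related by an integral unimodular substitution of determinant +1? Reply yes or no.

D₁ = 296, D₂ = 296
river cycle of f (length 6): (-5, 16, 2), (2, 16, -5), (-5, 14, 5), (5, 16, -2), (-2, 16, 5), (5, 14, -5)
river cycle of g (length 10): (-10, 4, 7), (7, 10, -7), (-7, 4, 10), (10, 16, -1), (-1, 16, 10), (10, 4, -7), (-7, 10, 7), (7, 4, -10), (-10, 16, 1), (1, 16, -10)
cycles differ ⇒ inequivalent

no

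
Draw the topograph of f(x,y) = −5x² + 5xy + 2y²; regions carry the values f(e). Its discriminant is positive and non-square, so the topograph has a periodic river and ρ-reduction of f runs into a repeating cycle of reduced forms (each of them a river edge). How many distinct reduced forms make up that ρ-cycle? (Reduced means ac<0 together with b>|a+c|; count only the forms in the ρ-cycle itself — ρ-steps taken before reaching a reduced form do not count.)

D = 65, ⌊√D⌋ = 8
river: ρ → (2,7,-2)
river: ρ → (-2,5,5)
river: ρ → (5,5,-2)
river: ρ → (-2,7,2)
river: ρ → (2,5,-5)
river: ρ → (-5,5,2)
ρ-cycle length = 6 (tail of 0 descent steps not counted)

6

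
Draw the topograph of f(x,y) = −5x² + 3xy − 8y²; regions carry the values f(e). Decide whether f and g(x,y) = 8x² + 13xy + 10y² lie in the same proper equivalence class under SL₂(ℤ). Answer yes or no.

D₁ = -151, D₂ = -151
f is negative-definite; reduce −f:
−f: reduced (well bottom): (5,-3,8) with a≤c, −a<b≤a
flip sign back: reduced form of f is (-5,3,-8)
g: translate: b→-3 (≡13 mod 16), so (8,13,10)→(8,-3,5)
g: flip: (8,-3,5)→(5,3,8)
g: reduced (well bottom): (5,3,8) with a≤c, −a<b≤a
reduced forms (-5, 3, -8) vs (5, 3, 8) ⇒ inequivalent

no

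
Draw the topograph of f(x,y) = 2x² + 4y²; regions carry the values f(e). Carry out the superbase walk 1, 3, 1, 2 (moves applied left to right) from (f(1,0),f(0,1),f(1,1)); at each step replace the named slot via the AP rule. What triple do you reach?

start (2,4,6) = (f(1,0),f(0,1),f(1,1))
replace slot 1: 2·(4+6) − 2 = 18 → (18,4,6)
replace slot 3: 2·(18+4) − 6 = 38 → (18,4,38)
replace slot 1: 2·(4+38) − 18 = 66 → (66,4,38)
replace slot 2: 2·(66+38) − 4 = 204 → (66,204,38)

66,204,38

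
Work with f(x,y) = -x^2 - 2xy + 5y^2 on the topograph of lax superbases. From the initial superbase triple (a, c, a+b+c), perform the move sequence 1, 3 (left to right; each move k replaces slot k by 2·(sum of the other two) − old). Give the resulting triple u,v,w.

start (-1,5,2) = (f(1,0),f(0,1),f(1,1))
replace slot 1: 2·(5+2) − (-1) = 15 → (15,5,2)
replace slot 3: 2·(15+5) − 2 = 38 → (15,5,38)

15,5,38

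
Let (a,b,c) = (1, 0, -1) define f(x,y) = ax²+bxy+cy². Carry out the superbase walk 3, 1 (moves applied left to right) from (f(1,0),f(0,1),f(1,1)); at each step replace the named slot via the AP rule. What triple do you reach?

start (1,-1,0) = (f(1,0),f(0,1),f(1,1))
replace slot 3: 2·(1+(-1)) − 0 = 0 → (1,-1,0)
replace slot 1: 2·((-1)+0) − 1 = -3 → (-3,-1,0)

-3,-1,0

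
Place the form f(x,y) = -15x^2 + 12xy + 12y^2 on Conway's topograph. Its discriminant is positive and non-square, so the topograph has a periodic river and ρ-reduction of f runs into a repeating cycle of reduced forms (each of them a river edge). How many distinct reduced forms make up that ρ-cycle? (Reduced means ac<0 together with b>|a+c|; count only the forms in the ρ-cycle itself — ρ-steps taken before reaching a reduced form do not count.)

D = 864, ⌊√D⌋ = 29
river: ρ → (12,12,-15)
river: ρ → (-15,18,9)
river: ρ → (9,18,-15)
river: ρ → (-15,12,12)
ρ-cycle length = 4 (tail of 0 descent steps not counted)

4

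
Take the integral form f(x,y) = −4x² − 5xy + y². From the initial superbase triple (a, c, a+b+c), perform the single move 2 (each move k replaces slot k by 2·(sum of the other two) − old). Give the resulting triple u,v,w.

start (-4,1,-8) = (f(1,0),f(0,1),f(1,1))
replace slot 2: 2·((-4)+(-8)) − 1 = -25 → (-4,-25,-8)

-4,-25,-8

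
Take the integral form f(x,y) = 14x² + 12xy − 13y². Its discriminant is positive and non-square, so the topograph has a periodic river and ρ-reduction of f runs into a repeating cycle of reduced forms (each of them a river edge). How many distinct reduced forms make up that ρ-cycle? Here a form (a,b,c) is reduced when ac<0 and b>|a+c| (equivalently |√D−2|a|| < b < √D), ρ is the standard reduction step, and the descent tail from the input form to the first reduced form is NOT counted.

D = 872, ⌊√D⌋ = 29
river: ρ → (-13,14,13)
river: ρ → (13,12,-14)
river: ρ → (-14,16,11)
river: ρ → (11,28,-2)
river: ρ → (-2,28,11)
river: ρ → (11,16,-14)
river: ρ → (-14,12,13)
river: ρ → (13,14,-13)
river: ρ → (-13,12,14)
river: ρ → (14,16,-11)
river: ρ → (-11,28,2)
river: ρ → (2,28,-11)
river: ρ → (-11,16,14)
river: ρ → (14,12,-13)
ρ-cycle length = 14 (tail of 0 descent steps not counted)

14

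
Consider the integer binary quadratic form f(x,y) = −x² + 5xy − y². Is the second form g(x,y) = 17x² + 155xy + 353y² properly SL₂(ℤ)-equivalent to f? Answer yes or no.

D₁ = 21, D₂ = 21
river cycle of f (length 2): (-1, 3, 3), (3, 3, -1)
river cycle of g (length 2): (3, 3, -1), (-1, 3, 3)
cycles coincide ⇒ equivalent

yes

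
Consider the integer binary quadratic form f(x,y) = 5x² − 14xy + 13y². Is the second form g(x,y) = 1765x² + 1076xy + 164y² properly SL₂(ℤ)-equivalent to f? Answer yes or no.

D₁ = -64, D₂ = -64
f: translate: b→-4 (≡-14 mod 10), so (5,-14,13)→(5,-4,4)
f: flip: (5,-4,4)→(4,4,5)
f: reduced (well bottom): (4,4,5) with a≤c, −a<b≤a
g: flip: (1765,1076,164)→(164,-1076,1765)
g: translate: b→-92 (≡-1076 mod 328), so (164,-1076,1765)→(164,-92,13)
g: flip: (164,-92,13)→(13,92,164)
g: translate: b→-12 (≡92 mod 26), so (13,92,164)→(13,-12,4)
g: flip: (13,-12,4)→(4,12,13)
g: translate: b→4 (≡12 mod 8), so (4,12,13)→(4,4,5)
g: reduced (well bottom): (4,4,5) with a≤c, −a<b≤a
reduced forms (4, 4, 5) vs (4, 4, 5) ⇒ equivalent

yes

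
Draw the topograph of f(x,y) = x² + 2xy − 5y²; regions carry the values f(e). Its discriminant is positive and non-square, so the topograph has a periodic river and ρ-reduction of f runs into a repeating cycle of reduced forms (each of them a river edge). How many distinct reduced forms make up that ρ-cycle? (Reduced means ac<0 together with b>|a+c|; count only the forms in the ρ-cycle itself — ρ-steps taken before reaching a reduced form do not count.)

D = 24, ⌊√D⌋ = 4
descent: ρ → (-5,-2,1)
descent: ρ → (1,4,-2)  [lands on river]
river: ρ → (-2,4,1)
ρ-cycle length = 2 (tail of 2 descent steps not counted)

2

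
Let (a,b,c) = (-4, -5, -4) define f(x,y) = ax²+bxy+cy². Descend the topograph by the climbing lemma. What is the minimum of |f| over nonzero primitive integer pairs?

translate: b→-3 (≡5 mod 8), so (4,5,4)→(4,-3,3)
flip: (4,-3,3)→(3,3,4)
reduced (well bottom): (3,3,4) with a≤c, −a<b≤a
well minimum |f| = |-3| = 3 (negative-definite)

3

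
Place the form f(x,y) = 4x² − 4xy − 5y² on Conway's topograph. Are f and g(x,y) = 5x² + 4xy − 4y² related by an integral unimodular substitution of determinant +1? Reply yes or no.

D₁ = 96, D₂ = 96
river cycle of f (length 4): (-5, 4, 4), (4, 4, -5), (-5, 6, 3), (3, 6, -5)
river cycle of g (length 4): (-4, 4, 5), (5, 6, -3), (-3, 6, 5), (5, 4, -4)
cycles differ ⇒ inequivalent

no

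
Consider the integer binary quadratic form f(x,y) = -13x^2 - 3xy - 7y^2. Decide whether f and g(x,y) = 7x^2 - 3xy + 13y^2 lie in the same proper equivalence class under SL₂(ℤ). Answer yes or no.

D₁ = -355, D₂ = -355
f is negative-definite; reduce −f:
−f: flip: (13,3,7)→(7,-3,13)
−f: reduced (well bottom): (7,-3,13) with a≤c, −a<b≤a
flip sign back: reduced form of f is (-7,3,-13)
g: reduced (well bottom): (7,-3,13) with a≤c, −a<b≤a
reduced forms (-7, 3, -13) vs (7, -3, 13) ⇒ inequivalent

no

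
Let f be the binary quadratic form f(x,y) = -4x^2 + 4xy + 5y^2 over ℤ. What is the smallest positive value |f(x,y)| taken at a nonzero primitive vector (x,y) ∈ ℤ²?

river: ρ → (5,6,-3)
river: ρ → (-3,6,5)
river: ρ → (5,4,-4)
river: ρ → (-4,4,5)
closes: descent 0, river 4
min |a| on river = 3

3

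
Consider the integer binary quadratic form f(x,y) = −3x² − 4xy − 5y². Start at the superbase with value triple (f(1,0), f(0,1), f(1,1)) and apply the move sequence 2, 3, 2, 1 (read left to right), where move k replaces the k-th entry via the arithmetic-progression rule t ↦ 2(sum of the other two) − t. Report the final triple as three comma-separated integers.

start (-3,-5,-12) = (f(1,0),f(0,1),f(1,1))
replace slot 2: 2·((-3)+(-12)) − (-5) = -25 → (-3,-25,-12)
replace slot 3: 2·((-3)+(-25)) − (-12) = -44 → (-3,-25,-44)
replace slot 2: 2·((-3)+(-44)) − (-25) = -69 → (-3,-69,-44)
replace slot 1: 2·((-69)+(-44)) − (-3) = -223 → (-223,-69,-44)

-223,-69,-44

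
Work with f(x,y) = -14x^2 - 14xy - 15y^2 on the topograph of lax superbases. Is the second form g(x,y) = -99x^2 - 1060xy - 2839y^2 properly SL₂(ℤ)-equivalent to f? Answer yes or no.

D₁ = -644, D₂ = -644
f is negative-definite; reduce −f:
−f: reduced (well bottom): (14,14,15) with a≤c, −a<b≤a
flip sign back: reduced form of f is (-14,-14,-15)
g is negative-definite; reduce −g:
−g: translate: b→70 (≡1060 mod 198), so (99,1060,2839)→(99,70,14)
−g: flip: (99,70,14)→(14,-70,99)
−g: translate: b→14 (≡-70 mod 28), so (14,-70,99)→(14,14,15)
−g: reduced (well bottom): (14,14,15) with a≤c, −a<b≤a
flip sign back: reduced form of g is (-14,-14,-15)
reduced forms (-14, -14, -15) vs (-14, -14, -15) ⇒ equivalent

yes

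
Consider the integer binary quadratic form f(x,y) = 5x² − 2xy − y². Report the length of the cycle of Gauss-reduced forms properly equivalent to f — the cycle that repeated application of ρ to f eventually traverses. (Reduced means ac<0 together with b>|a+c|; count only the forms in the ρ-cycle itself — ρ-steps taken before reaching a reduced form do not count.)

D = 24, ⌊√D⌋ = 4
descent: ρ → (-1,4,2)  [lands on river]
river: ρ → (2,4,-1)
ρ-cycle length = 2 (tail of 1 descent step not counted)

2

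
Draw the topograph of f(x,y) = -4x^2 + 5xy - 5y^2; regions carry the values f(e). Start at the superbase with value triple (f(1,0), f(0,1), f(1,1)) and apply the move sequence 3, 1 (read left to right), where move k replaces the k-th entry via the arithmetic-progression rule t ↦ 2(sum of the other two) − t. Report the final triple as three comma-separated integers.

start (-4,-5,-4) = (f(1,0),f(0,1),f(1,1))
replace slot 3: 2·((-4)+(-5)) − (-4) = -14 → (-4,-5,-14)
replace slot 1: 2·((-5)+(-14)) − (-4) = -34 → (-34,-5,-14)

-34,-5,-14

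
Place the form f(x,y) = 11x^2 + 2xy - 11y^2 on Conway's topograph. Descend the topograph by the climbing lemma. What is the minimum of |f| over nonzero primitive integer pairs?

river: ρ → (-11,20,2)
river: ρ → (2,20,-11)
river: ρ → (-11,2,11)
river: ρ → (11,20,-2)
river: ρ → (-2,20,11)
river: ρ → (11,2,-11)
closes: descent 0, river 6
min |a| on river = 2

2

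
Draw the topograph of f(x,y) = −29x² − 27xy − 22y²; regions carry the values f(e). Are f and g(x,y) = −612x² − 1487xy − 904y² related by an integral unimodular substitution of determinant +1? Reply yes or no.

D₁ = -1823, D₂ = -1823
f is negative-definite; reduce −f:
−f: flip: (29,27,22)→(22,-27,29)
−f: translate: b→17 (≡-27 mod 44), so (22,-27,29)→(22,17,24)
−f: reduced (well bottom): (22,17,24) with a≤c, −a<b≤a
flip sign back: reduced form of f is (-22,-17,-24)
g is negative-definite; reduce −g:
−g: translate: b→263 (≡1487 mod 1224), so (612,1487,904)→(612,263,29)
−g: flip: (612,263,29)→(29,-263,612)
−g: translate: b→27 (≡-263 mod 58), so (29,-263,612)→(29,27,22)
−g: flip: (29,27,22)→(22,-27,29)
−g: translate: b→17 (≡-27 mod 44), so (22,-27,29)→(22,17,24)
−g: reduced (well bottom): (22,17,24) with a≤c, −a<b≤a
flip sign back: reduced form of g is (-22,-17,-24)
reduced forms (-22, -17, -24) vs (-22, -17, -24) ⇒ equivalent

yes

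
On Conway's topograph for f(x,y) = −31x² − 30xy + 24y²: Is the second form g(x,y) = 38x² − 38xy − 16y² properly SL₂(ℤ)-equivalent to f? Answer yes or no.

D₁ = 3876, D₂ = 3876
river cycle of f (length 18): (24, 30, -31), (-31, 32, 23), (23, 60, -3), (-3, 60, 23), (23, 32, -31), (-31, 30, 24), (24, 18, -37), (-37, 56, 5), (5, 54, -48), (-48, 42, 11), … (8 more)
river cycle of g (length 12): (-16, 38, 38), (38, 38, -16), (-16, 58, 8), (8, 54, -30), (-30, 6, 32), (32, 58, -4), (-4, 62, 2), (2, 62, -4), (-4, 58, 32), (32, 6, -30), … (2 more)
cycles differ ⇒ inequivalent

no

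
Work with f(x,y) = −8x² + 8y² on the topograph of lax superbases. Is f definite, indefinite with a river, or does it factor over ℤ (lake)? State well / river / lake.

D = b²−4ac = 0² − 4·(-8)·8 = 256
D = 16² is a perfect square ⇒ form factors over ℤ ⇒ lakes

lake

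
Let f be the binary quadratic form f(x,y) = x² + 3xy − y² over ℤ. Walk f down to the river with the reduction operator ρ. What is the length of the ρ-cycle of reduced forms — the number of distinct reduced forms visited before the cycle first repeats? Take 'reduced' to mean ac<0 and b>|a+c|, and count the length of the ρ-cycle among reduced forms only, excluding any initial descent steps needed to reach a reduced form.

D = 13, ⌊√D⌋ = 3
river: ρ → (-1,3,1)
river: ρ → (1,3,-1)
ρ-cycle length = 2 (tail of 0 descent steps not counted)

2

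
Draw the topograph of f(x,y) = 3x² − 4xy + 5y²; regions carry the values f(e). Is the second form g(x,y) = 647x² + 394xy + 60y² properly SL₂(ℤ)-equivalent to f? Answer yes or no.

D₁ = -44, D₂ = -44
f: translate: b→2 (≡-4 mod 6), so (3,-4,5)→(3,2,4)
f: reduced (well bottom): (3,2,4) with a≤c, −a<b≤a
g: flip: (647,394,60)→(60,-394,647)
g: translate: b→-34 (≡-394 mod 120), so (60,-394,647)→(60,-34,5)
g: flip: (60,-34,5)→(5,34,60)
g: translate: b→4 (≡34 mod 10), so (5,34,60)→(5,4,3)
g: flip: (5,4,3)→(3,-4,5)
g: translate: b→2 (≡-4 mod 6), so (3,-4,5)→(3,2,4)
g: reduced (well bottom): (3,2,4) with a≤c, −a<b≤a
reduced forms (3, 2, 4) vs (3, 2, 4) ⇒ equivalent

yes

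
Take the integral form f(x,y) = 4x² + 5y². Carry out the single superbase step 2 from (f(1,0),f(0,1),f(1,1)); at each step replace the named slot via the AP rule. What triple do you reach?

start (4,5,9) = (f(1,0),f(0,1),f(1,1))
replace slot 2: 2·(4+9) − 5 = 21 → (4,21,9)

4,21,9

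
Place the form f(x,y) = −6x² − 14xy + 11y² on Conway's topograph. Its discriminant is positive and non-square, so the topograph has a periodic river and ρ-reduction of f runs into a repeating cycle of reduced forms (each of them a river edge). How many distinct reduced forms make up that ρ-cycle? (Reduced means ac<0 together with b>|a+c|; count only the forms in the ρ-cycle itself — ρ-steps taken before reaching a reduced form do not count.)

D = 460, ⌊√D⌋ = 21
descent: ρ → (11,14,-6)  [lands on river]
river: ρ → (-6,10,15)
river: ρ → (15,20,-1)
river: ρ → (-1,20,15)
river: ρ → (15,10,-6)
river: ρ → (-6,14,11)
river: ρ → (11,8,-9)
river: ρ → (-9,10,10)
river: ρ → (10,10,-9)
river: ρ → (-9,8,11)
ρ-cycle length = 10 (tail of 1 descent step not counted)

10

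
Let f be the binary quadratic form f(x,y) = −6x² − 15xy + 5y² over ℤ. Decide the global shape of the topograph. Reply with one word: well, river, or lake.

D = b²−4ac = (-15)² − 4·(-6)·5 = 345
D > 0 non-square ⇒ indefinite ⇒ periodic river

river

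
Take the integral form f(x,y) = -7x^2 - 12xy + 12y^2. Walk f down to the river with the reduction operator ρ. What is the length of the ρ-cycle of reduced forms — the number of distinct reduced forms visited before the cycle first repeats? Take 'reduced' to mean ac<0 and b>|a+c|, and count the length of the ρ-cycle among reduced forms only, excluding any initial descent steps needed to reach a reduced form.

D = 480, ⌊√D⌋ = 21
descent: ρ → (12,12,-7)  [lands on river]
river: ρ → (-7,16,8)
river: ρ → (8,16,-7)
river: ρ → (-7,12,12)
ρ-cycle length = 4 (tail of 1 descent step not counted)

4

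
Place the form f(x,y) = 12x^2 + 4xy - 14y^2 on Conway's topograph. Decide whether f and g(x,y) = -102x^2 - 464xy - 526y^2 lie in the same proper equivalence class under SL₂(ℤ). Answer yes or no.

D₁ = 688, D₂ = 688
river cycle of f (length 10): (-14, 24, 2), (2, 24, -14), (-14, 4, 12), (12, 20, -6), (-6, 16, 18), (18, 20, -4), (-4, 20, 18), (18, 16, -6), (-6, 20, 12), (12, 4, -14)
river cycle of g (length 10): (-6, 20, 12), (12, 4, -14), (-14, 24, 2), (2, 24, -14), (-14, 4, 12), (12, 20, -6), (-6, 16, 18), (18, 20, -4), (-4, 20, 18), (18, 16, -6)
cycles coincide ⇒ equivalent

yes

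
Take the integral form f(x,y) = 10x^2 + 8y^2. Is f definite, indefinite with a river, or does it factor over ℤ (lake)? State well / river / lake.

D = b²−4ac = 0² − 4·10·8 = -320
D < 0 ⇒ definite ⇒ every region one sign ⇒ single well

well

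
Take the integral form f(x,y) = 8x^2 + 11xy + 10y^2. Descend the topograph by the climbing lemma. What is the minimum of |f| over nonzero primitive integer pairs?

translate: b→-5 (≡11 mod 16), so (8,11,10)→(8,-5,7)
flip: (8,-5,7)→(7,5,8)
reduced (well bottom): (7,5,8) with a≤c, −a<b≤a
well minimum = a = 7

7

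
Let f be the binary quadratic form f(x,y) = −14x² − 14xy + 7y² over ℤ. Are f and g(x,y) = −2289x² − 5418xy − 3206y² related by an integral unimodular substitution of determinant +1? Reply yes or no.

D₁ = 588, D₂ = 588
river cycle of f (length 2): (7, 14, -14), (-14, 14, 7)
river cycle of g (length 2): (-14, 14, 7), (7, 14, -14)
cycles coincide ⇒ equivalent

yes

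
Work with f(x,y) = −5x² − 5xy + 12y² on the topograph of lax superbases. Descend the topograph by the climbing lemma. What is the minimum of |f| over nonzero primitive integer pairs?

descent: ρ → (12,5,-5)
descent: ρ → (-5,15,2)  [lands on river]
river: ρ → (2,13,-12)
river: ρ → (-12,11,3)
river: ρ → (3,13,-8)
river: ρ → (-8,3,8)
river: ρ → (8,13,-3)
river: ρ → (-3,11,12)
river: ρ → (12,13,-2)
river: ρ → (-2,15,5)
river: ρ → (5,15,-2)
river: ρ → (-2,13,12)
river: ρ → (12,11,-3)
river: ρ → (-3,13,8)
river: ρ → (8,3,-8)
river: ρ → (-8,13,3)
river: ρ → (3,11,-12)
river: ρ → (-12,13,2)
river: ρ → (2,15,-5)
closes: descent 2, river 18
min |a| on river = 2

2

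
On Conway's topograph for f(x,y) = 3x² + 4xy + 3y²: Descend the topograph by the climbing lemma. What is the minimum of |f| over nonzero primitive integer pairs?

translate: b→-2 (≡4 mod 6), so (3,4,3)→(3,-2,2)
flip: (3,-2,2)→(2,2,3)
reduced (well bottom): (2,2,3) with a≤c, −a<b≤a
well minimum = a = 2

2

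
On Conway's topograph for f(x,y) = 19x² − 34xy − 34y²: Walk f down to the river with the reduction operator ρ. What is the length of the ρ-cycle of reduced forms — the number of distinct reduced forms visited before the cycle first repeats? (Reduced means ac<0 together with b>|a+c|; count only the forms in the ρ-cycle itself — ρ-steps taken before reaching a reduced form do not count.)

D = 3740, ⌊√D⌋ = 61
descent: ρ → (-34,34,19)  [lands on river]
river: ρ → (19,42,-26)
river: ρ → (-26,10,35)
river: ρ → (35,60,-1)
river: ρ → (-1,60,35)
river: ρ → (35,10,-26)
river: ρ → (-26,42,19)
river: ρ → (19,34,-34)
ρ-cycle length = 8 (tail of 1 descent step not counted)

8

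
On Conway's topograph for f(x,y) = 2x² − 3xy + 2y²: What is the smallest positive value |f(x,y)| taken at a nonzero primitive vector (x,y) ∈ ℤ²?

translate: b→1 (≡-3 mod 4), so (2,-3,2)→(2,1,1)
flip: (2,1,1)→(1,-1,2)
translate: b→1 (≡-1 mod 2), so (1,-1,2)→(1,1,2)
reduced (well bottom): (1,1,2) with a≤c, −a<b≤a
well minimum = a = 1

1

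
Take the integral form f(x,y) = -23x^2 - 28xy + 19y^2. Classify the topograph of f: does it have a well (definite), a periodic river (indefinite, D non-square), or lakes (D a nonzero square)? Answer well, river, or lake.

D = b²−4ac = (-28)² − 4·(-23)·19 = 2532
D > 0 non-square ⇒ indefinite ⇒ periodic river

river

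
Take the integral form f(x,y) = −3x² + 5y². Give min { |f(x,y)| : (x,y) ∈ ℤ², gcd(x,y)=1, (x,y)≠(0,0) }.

descent: ρ → (5,0,-3)
descent: ρ → (-3,6,2)  [lands on river]
river: ρ → (2,6,-3)
closes: descent 2, river 2
min |a| on river = 2

2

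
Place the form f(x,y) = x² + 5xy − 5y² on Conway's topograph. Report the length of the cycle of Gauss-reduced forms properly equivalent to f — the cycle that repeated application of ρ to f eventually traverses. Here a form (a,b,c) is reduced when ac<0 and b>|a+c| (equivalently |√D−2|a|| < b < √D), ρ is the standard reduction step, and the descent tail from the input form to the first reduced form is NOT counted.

D = 45, ⌊√D⌋ = 6
river: ρ → (-5,5,1)
river: ρ → (1,5,-5)
ρ-cycle length = 2 (tail of 0 descent steps not counted)

2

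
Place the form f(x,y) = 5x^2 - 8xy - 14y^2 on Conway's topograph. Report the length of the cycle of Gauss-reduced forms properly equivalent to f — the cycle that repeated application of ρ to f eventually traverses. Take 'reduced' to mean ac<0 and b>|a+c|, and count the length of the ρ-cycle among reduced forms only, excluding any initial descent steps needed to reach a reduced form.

D = 344, ⌊√D⌋ = 18
descent: ρ → (-14,8,5)
descent: ρ → (5,12,-10)  [lands on river]
river: ρ → (-10,8,7)
river: ρ → (7,6,-11)
river: ρ → (-11,16,2)
river: ρ → (2,16,-11)
river: ρ → (-11,6,7)
river: ρ → (7,8,-10)
river: ρ → (-10,12,5)
river: ρ → (5,18,-1)
river: ρ → (-1,18,5)
ρ-cycle length = 10 (tail of 2 descent steps not counted)

10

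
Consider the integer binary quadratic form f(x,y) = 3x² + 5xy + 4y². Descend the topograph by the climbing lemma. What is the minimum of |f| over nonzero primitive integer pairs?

translate: b→-1 (≡5 mod 6), so (3,5,4)→(3,-1,2)
flip: (3,-1,2)→(2,1,3)
reduced (well bottom): (2,1,3) with a≤c, −a<b≤a
well minimum = a = 2

2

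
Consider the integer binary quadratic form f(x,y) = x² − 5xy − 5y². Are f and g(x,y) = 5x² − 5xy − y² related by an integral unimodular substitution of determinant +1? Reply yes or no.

D₁ = 45, D₂ = 45
river cycle of f (length 2): (-5, 5, 1), (1, 5, -5)
river cycle of g (length 2): (-1, 5, 5), (5, 5, -1)
cycles differ ⇒ inequivalent

no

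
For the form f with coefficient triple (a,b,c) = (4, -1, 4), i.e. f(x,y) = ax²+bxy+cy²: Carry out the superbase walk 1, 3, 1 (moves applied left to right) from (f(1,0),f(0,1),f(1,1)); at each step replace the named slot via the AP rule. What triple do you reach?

start (4,4,7) = (f(1,0),f(0,1),f(1,1))
replace slot 1: 2·(4+7) − 4 = 18 → (18,4,7)
replace slot 3: 2·(18+4) − 7 = 37 → (18,4,37)
replace slot 1: 2·(4+37) − 18 = 64 → (64,4,37)

64,4,37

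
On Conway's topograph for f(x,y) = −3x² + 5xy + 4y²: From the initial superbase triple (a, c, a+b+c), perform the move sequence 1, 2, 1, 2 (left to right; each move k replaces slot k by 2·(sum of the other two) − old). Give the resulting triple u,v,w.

start (-3,4,6) = (f(1,0),f(0,1),f(1,1))
replace slot 1: 2·(4+6) − (-3) = 23 → (23,4,6)
replace slot 2: 2·(23+6) − 4 = 54 → (23,54,6)
replace slot 1: 2·(54+6) − 23 = 97 → (97,54,6)
replace slot 2: 2·(97+6) − 54 = 152 → (97,152,6)

97,152,6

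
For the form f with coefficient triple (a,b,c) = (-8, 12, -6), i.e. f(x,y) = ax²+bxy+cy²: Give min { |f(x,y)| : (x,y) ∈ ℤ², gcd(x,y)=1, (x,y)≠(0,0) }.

translate: b→4 (≡-12 mod 16), so (8,-12,6)→(8,4,2)
flip: (8,4,2)→(2,-4,8)
translate: b→0 (≡-4 mod 4), so (2,-4,8)→(2,0,6)
reduced (well bottom): (2,0,6) with a≤c, −a<b≤a
well minimum |f| = |-2| = 2 (negative-definite)

2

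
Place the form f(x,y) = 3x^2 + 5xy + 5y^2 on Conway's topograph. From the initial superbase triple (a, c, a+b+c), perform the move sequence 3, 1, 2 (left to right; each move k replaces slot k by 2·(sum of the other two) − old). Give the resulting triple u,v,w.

start (3,5,13) = (f(1,0),f(0,1),f(1,1))
replace slot 3: 2·(3+5) − 13 = 3 → (3,5,3)
replace slot 1: 2·(5+3) − 3 = 13 → (13,5,3)
replace slot 2: 2·(13+3) − 5 = 27 → (13,27,3)

13,27,3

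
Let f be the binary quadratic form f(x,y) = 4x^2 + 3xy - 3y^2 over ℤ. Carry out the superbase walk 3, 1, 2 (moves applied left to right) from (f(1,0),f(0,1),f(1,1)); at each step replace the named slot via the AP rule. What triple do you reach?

start (4,-3,4) = (f(1,0),f(0,1),f(1,1))
replace slot 3: 2·(4+(-3)) − 4 = -2 → (4,-3,-2)
replace slot 1: 2·((-3)+(-2)) − 4 = -14 → (-14,-3,-2)
replace slot 2: 2·((-14)+(-2)) − (-3) = -29 → (-14,-29,-2)

-14,-29,-2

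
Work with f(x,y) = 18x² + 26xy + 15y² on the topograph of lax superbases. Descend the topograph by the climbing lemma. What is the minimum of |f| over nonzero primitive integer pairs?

translate: b→-10 (≡26 mod 36), so (18,26,15)→(18,-10,7)
flip: (18,-10,7)→(7,10,18)
translate: b→-4 (≡10 mod 14), so (7,10,18)→(7,-4,15)
reduced (well bottom): (7,-4,15) with a≤c, −a<b≤a
well minimum = a = 7

7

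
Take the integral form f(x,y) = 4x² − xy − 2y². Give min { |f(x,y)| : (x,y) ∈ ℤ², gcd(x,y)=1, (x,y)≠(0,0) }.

descent: ρ → (-2,5,1)  [lands on river]
river: ρ → (1,5,-2)
river: ρ → (-2,3,3)
river: ρ → (3,3,-2)
closes: descent 1, river 4
min |a| on river = 1

1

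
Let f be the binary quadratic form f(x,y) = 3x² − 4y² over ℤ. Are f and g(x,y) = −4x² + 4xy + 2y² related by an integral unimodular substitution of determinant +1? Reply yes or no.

D₁ = 48, D₂ = 48
river cycle of f (length 2): (3, 6, -1), (-1, 6, 3)
river cycle of g (length 2): (2, 4, -4), (-4, 4, 2)
cycles differ ⇒ inequivalent

no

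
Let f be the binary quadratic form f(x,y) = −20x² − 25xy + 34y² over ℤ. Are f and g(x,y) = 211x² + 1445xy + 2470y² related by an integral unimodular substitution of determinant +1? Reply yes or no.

D₁ = 3345, D₂ = 3345
river cycle of f (length 26): (34, 25, -20), (-20, 55, 4), (4, 57, -6), (-6, 51, 31), (31, 11, -26), (-26, 41, 16), (16, 55, -5), (-5, 55, 16), (16, 41, -26), (-26, 11, 31), … (16 more)
river cycle of g (length 26): (34, 25, -20), (-20, 55, 4), (4, 57, -6), (-6, 51, 31), (31, 11, -26), (-26, 41, 16), (16, 55, -5), (-5, 55, 16), (16, 41, -26), (-26, 11, 31), … (16 more)
cycles coincide ⇒ equivalent

yes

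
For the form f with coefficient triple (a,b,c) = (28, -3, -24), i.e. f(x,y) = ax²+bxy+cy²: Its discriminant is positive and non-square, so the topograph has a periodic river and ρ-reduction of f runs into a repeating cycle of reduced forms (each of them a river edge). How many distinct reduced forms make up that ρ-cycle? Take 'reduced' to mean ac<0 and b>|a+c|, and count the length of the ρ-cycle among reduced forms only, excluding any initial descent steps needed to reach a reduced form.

D = 2697, ⌊√D⌋ = 51
descent: ρ → (-24,51,1)  [lands on river]
river: ρ → (1,51,-24)
river: ρ → (-24,45,7)
river: ρ → (7,39,-42)
river: ρ → (-42,45,4)
river: ρ → (4,51,-6)
river: ρ → (-6,45,28)
river: ρ → (28,11,-23)
river: ρ → (-23,35,16)
river: ρ → (16,29,-29)
river: ρ → (-29,29,16)
river: ρ → (16,35,-23)
river: ρ → (-23,11,28)
river: ρ → (28,45,-6)
river: ρ → (-6,51,4)
river: ρ → (4,45,-42)
river: ρ → (-42,39,7)
river: ρ → (7,45,-24)
ρ-cycle length = 18 (tail of 1 descent step not counted)

18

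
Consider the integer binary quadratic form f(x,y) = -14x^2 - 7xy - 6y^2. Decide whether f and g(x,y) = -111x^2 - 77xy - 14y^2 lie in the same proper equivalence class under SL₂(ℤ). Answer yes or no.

D₁ = -287, D₂ = -287
f is negative-definite; reduce −f:
−f: flip: (14,7,6)→(6,-7,14)
−f: translate: b→5 (≡-7 mod 12), so (6,-7,14)→(6,5,13)
−f: reduced (well bottom): (6,5,13) with a≤c, −a<b≤a
flip sign back: reduced form of f is (-6,-5,-13)
g is negative-definite; reduce −g:
−g: flip: (111,77,14)→(14,-77,111)
−g: translate: b→7 (≡-77 mod 28), so (14,-77,111)→(14,7,6)
−g: flip: (14,7,6)→(6,-7,14)
−g: translate: b→5 (≡-7 mod 12), so (6,-7,14)→(6,5,13)
−g: reduced (well bottom): (6,5,13) with a≤c, −a<b≤a
flip sign back: reduced form of g is (-6,-5,-13)
reduced forms (-6, -5, -13) vs (-6, -5, -13) ⇒ equivalent

yes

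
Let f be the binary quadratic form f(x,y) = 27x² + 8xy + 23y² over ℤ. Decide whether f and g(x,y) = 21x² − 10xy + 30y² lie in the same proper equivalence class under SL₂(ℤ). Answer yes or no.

D₁ = -2420, D₂ = -2420
f: flip: (27,8,23)→(23,-8,27)
f: reduced (well bottom): (23,-8,27) with a≤c, −a<b≤a
g: reduced (well bottom): (21,-10,30) with a≤c, −a<b≤a
reduced forms (23, -8, 27) vs (21, -10, 30) ⇒ inequivalent

no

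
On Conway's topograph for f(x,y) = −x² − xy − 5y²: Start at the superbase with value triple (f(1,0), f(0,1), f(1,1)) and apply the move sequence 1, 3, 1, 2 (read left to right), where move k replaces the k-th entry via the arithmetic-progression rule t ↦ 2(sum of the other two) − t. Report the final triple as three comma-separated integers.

start (-1,-5,-7) = (f(1,0),f(0,1),f(1,1))
replace slot 1: 2·((-5)+(-7)) − (-1) = -23 → (-23,-5,-7)
replace slot 3: 2·((-23)+(-5)) − (-7) = -49 → (-23,-5,-49)
replace slot 1: 2·((-5)+(-49)) − (-23) = -85 → (-85,-5,-49)
replace slot 2: 2·((-85)+(-49)) − (-5) = -263 → (-85,-263,-49)

-85,-263,-49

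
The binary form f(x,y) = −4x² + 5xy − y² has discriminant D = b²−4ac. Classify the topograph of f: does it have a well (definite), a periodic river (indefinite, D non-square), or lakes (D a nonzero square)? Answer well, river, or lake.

D = b²−4ac = 5² − 4·(-4)·(-1) = 9
D = 3² is a perfect square ⇒ form factors over ℤ ⇒ lakes

lake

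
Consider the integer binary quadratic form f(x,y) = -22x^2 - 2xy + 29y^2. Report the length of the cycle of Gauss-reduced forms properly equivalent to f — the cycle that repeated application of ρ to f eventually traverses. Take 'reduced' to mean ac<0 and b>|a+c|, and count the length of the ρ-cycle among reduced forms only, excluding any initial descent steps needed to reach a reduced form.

D = 2556, ⌊√D⌋ = 50
descent: ρ → (29,2,-22)
descent: ρ → (-22,42,9)  [lands on river]
river: ρ → (9,48,-7)
river: ρ → (-7,50,2)
river: ρ → (2,50,-7)
river: ρ → (-7,48,9)
river: ρ → (9,42,-22)
river: ρ → (-22,46,5)
river: ρ → (5,44,-31)
river: ρ → (-31,18,18)
river: ρ → (18,18,-31)
river: ρ → (-31,44,5)
river: ρ → (5,46,-22)
ρ-cycle length = 12 (tail of 2 descent steps not counted)

12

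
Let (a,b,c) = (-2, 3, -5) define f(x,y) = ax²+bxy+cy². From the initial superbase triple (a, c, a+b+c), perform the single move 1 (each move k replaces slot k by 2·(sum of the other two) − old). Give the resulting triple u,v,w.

start (-2,-5,-4) = (f(1,0),f(0,1),f(1,1))
replace slot 1: 2·((-5)+(-4)) − (-2) = -16 → (-16,-5,-4)

-16,-5,-4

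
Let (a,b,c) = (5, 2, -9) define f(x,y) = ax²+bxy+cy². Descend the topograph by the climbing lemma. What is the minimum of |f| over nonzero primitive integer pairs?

descent: ρ → (-9,-2,5)
descent: ρ → (5,12,-2)  [lands on river]
river: ρ → (-2,12,5)
river: ρ → (5,8,-6)
river: ρ → (-6,4,7)
river: ρ → (7,10,-3)
river: ρ → (-3,8,10)
river: ρ → (10,12,-1)
river: ρ → (-1,12,10)
river: ρ → (10,8,-3)
river: ρ → (-3,10,7)
river: ρ → (7,4,-6)
river: ρ → (-6,8,5)
closes: descent 2, river 12
min |a| on river = 1

1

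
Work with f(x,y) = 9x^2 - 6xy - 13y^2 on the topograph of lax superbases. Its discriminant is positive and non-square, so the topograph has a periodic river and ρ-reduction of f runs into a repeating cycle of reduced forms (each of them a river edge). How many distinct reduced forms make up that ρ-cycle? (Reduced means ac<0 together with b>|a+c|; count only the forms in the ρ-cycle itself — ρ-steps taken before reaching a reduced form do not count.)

D = 504, ⌊√D⌋ = 22
descent: ρ → (-13,6,9)  [lands on river]
river: ρ → (9,12,-10)
river: ρ → (-10,8,11)
river: ρ → (11,14,-7)
river: ρ → (-7,14,11)
river: ρ → (11,8,-10)
river: ρ → (-10,12,9)
river: ρ → (9,6,-13)
river: ρ → (-13,20,2)
river: ρ → (2,20,-13)
ρ-cycle length = 10 (tail of 1 descent step not counted)

10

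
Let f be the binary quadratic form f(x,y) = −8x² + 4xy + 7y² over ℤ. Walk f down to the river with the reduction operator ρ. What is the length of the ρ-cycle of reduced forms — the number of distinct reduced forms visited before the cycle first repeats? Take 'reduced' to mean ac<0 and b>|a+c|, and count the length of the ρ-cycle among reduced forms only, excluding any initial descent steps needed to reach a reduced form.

D = 240, ⌊√D⌋ = 15
river: ρ → (7,10,-5)
river: ρ → (-5,10,7)
river: ρ → (7,4,-8)
river: ρ → (-8,12,3)
river: ρ → (3,12,-8)
river: ρ → (-8,4,7)
ρ-cycle length = 6 (tail of 0 descent steps not counted)

6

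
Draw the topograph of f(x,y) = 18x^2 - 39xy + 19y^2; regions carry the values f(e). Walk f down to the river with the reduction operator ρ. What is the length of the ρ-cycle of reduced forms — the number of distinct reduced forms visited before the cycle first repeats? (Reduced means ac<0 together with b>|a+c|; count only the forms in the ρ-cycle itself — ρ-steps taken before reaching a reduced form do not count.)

D = 153, ⌊√D⌋ = 12
descent: ρ → (19,1,-2)
descent: ρ → (-2,11,4)  [lands on river]
river: ρ → (4,5,-8)
river: ρ → (-8,11,1)
river: ρ → (1,11,-8)
river: ρ → (-8,5,4)
river: ρ → (4,11,-2)
river: ρ → (-2,9,9)
river: ρ → (9,9,-2)
ρ-cycle length = 8 (tail of 2 descent steps not counted)

8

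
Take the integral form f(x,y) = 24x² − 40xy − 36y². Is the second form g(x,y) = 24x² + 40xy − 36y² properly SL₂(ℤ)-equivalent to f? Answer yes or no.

D₁ = 5056, D₂ = 5056
river cycle of f (length 6): (-36, 40, 24), (24, 56, -20), (-20, 64, 12), (12, 56, -40), (-40, 24, 28), (28, 32, -36)
river cycle of g (length 6): (-36, 32, 28), (28, 24, -40), (-40, 56, 12), (12, 64, -20), (-20, 56, 24), (24, 40, -36)
cycles differ ⇒ inequivalent

no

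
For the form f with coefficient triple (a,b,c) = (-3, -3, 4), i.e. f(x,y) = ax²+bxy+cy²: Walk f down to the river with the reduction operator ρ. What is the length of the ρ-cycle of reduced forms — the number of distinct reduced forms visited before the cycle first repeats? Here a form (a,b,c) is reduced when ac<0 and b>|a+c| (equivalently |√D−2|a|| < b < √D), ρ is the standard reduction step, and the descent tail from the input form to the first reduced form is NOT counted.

D = 57, ⌊√D⌋ = 7
descent: ρ → (4,3,-3)  [lands on river]
river: ρ → (-3,3,4)
river: ρ → (4,5,-2)
river: ρ → (-2,7,1)
river: ρ → (1,7,-2)
river: ρ → (-2,5,4)
ρ-cycle length = 6 (tail of 1 descent step not counted)

6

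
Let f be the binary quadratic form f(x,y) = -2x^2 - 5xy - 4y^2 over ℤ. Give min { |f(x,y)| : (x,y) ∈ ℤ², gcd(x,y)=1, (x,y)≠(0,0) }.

translate: b→1 (≡5 mod 4), so (2,5,4)→(2,1,1)
flip: (2,1,1)→(1,-1,2)
translate: b→1 (≡-1 mod 2), so (1,-1,2)→(1,1,2)
reduced (well bottom): (1,1,2) with a≤c, −a<b≤a
well minimum |f| = |-1| = 1 (negative-definite)

1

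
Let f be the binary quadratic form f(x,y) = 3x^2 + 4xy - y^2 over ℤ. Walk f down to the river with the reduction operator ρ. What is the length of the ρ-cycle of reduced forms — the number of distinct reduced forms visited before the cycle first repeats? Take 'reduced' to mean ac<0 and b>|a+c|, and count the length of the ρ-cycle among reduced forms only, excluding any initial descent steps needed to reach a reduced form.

D = 28, ⌊√D⌋ = 5
river: ρ → (-1,4,3)
river: ρ → (3,2,-2)
river: ρ → (-2,2,3)
river: ρ → (3,4,-1)
ρ-cycle length = 4 (tail of 0 descent steps not counted)

4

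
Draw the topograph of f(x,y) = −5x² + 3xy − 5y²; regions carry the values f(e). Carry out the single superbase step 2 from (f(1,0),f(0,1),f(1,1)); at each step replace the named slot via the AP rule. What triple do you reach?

start (-5,-5,-7) = (f(1,0),f(0,1),f(1,1))
replace slot 2: 2·((-5)+(-7)) − (-5) = -19 → (-5,-19,-7)

-5,-19,-7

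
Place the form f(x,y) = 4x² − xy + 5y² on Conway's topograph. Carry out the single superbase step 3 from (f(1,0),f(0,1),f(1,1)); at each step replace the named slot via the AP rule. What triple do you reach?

start (4,5,8) = (f(1,0),f(0,1),f(1,1))
replace slot 3: 2·(4+5) − 8 = 10 → (4,5,10)

4,5,10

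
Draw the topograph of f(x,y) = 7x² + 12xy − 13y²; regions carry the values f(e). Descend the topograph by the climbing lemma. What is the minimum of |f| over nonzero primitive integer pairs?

river: ρ → (-13,14,6)
river: ρ → (6,22,-1)
river: ρ → (-1,22,6)
river: ρ → (6,14,-13)
river: ρ → (-13,12,7)
river: ρ → (7,16,-9)
river: ρ → (-9,20,3)
river: ρ → (3,22,-2)
river: ρ → (-2,22,3)
river: ρ → (3,20,-9)
river: ρ → (-9,16,7)
river: ρ → (7,12,-13)
closes: descent 0, river 12
min |a| on river = 1

1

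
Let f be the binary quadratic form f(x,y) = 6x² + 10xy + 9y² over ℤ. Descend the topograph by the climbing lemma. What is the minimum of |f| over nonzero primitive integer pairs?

translate: b→-2 (≡10 mod 12), so (6,10,9)→(6,-2,5)
flip: (6,-2,5)→(5,2,6)
reduced (well bottom): (5,2,6) with a≤c, −a<b≤a
well minimum = a = 5

5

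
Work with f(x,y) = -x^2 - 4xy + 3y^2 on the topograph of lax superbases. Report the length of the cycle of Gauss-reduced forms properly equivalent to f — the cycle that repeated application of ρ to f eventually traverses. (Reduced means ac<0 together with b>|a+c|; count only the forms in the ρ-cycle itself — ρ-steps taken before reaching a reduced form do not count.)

D = 28, ⌊√D⌋ = 5
descent: ρ → (3,4,-1)  [lands on river]
river: ρ → (-1,4,3)
river: ρ → (3,2,-2)
river: ρ → (-2,2,3)
ρ-cycle length = 4 (tail of 1 descent step not counted)

4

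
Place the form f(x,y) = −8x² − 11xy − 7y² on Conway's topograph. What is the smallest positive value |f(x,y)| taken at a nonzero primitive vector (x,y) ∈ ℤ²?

translate: b→-5 (≡11 mod 16), so (8,11,7)→(8,-5,4)
flip: (8,-5,4)→(4,5,8)
translate: b→-3 (≡5 mod 8), so (4,5,8)→(4,-3,7)
reduced (well bottom): (4,-3,7) with a≤c, −a<b≤a
well minimum |f| = |-4| = 4 (negative-definite)

4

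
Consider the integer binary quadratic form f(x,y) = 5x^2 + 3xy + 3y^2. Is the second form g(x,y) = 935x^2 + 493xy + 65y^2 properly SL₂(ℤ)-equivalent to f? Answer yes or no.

D₁ = -51, D₂ = -51
f: flip: (5,3,3)→(3,-3,5)
f: translate: b→3 (≡-3 mod 6), so (3,-3,5)→(3,3,5)
f: reduced (well bottom): (3,3,5) with a≤c, −a<b≤a
g: flip: (935,493,65)→(65,-493,935)
g: translate: b→27 (≡-493 mod 130), so (65,-493,935)→(65,27,3)
g: flip: (65,27,3)→(3,-27,65)
g: translate: b→3 (≡-27 mod 6), so (3,-27,65)→(3,3,5)
g: reduced (well bottom): (3,3,5) with a≤c, −a<b≤a
reduced forms (3, 3, 5) vs (3, 3, 5) ⇒ equivalent

yes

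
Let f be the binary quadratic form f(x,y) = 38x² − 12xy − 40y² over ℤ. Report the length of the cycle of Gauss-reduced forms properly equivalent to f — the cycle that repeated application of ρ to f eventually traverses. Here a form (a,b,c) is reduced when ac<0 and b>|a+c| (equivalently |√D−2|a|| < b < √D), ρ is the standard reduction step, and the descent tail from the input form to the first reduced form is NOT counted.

D = 6224, ⌊√D⌋ = 78
descent: ρ → (-40,12,38)  [lands on river]
river: ρ → (38,64,-14)
river: ρ → (-14,76,8)
river: ρ → (8,68,-50)
river: ρ → (-50,32,26)
river: ρ → (26,72,-10)
river: ρ → (-10,68,40)
river: ρ → (40,12,-38)
river: ρ → (-38,64,14)
river: ρ → (14,76,-8)
river: ρ → (-8,68,50)
river: ρ → (50,32,-26)
river: ρ → (-26,72,10)
river: ρ → (10,68,-40)
ρ-cycle length = 14 (tail of 1 descent step not counted)

14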